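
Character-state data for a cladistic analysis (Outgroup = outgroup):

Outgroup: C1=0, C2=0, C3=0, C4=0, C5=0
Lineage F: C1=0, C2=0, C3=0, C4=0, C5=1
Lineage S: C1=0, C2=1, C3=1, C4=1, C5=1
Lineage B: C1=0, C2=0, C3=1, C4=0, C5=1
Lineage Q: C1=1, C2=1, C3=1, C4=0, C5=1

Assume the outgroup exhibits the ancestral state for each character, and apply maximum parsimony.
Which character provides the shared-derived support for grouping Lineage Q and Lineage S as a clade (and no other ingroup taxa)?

The outgroup has state '0' for every character, so '1' is the derived state throughout.
C1: derived state '1' in Lineage Q only — an autapomorphy, so it tells us nothing about relationships among taxa.
C2 (derived state '1') is shared by Lineage Q and Lineage S — a synapomorphy uniting that clade.
C3 (derived state '1') is shared by Lineage B, Lineage Q, and Lineage S — a synapomorphy uniting that clade.
C4: derived state '1' in Lineage S only — an autapomorphy, so it tells us nothing about relationships among taxa.
All ingroup taxa share the derived state '1' for C5; it defines the ingroup but does not resolve relationships within it.
Most parsimonious ingroup topology: (Lineage F,((Lineage S,Lineage Q),Lineage B)).
The clade {Lineage Q, Lineage S} is supported by C2: its derived state '1' occurs in exactly those taxa and in no other taxon (including the outgroup).

C2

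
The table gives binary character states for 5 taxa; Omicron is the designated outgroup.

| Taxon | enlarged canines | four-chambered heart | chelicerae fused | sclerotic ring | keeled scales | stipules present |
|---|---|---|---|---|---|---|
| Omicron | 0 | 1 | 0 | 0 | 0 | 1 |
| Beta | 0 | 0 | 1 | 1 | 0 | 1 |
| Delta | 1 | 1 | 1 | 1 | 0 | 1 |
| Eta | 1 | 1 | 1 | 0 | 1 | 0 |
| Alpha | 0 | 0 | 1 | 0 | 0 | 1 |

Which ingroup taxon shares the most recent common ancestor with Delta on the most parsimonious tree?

Character polarity is set by the outgroup: the derived state is whichever differs from the outgroup's state, so for four-chambered heart, stipules present the derived state is '0', and for the remaining characters it is '1'.
enlarged canines: derived state '1' in Delta and Eta only — synapomorphy for {Delta, Eta}.
four-chambered heart (derived state '0') is shared by Alpha and Beta — a synapomorphy uniting that clade.
All ingroup taxa share the derived state '1' for chelicerae fused; it defines the ingroup but does not resolve relationships within it.
sclerotic ring (state '1') occurs in Beta and Delta but conflicts with the nesting implied by the other characters — most parsimoniously interpreted as homoplasy.
keeled scales (derived state '1') is unique to Eta (autapomorphy; uninformative for grouping).
stipules present: derived state '0' in Eta only — an autapomorphy, so it tells us nothing about relationships among taxa.
Most parsimonious ingroup topology: ((Beta,Alpha),(Delta,Eta)).
Delta and Eta form a cherry on this tree, so they are sister taxa.

Eta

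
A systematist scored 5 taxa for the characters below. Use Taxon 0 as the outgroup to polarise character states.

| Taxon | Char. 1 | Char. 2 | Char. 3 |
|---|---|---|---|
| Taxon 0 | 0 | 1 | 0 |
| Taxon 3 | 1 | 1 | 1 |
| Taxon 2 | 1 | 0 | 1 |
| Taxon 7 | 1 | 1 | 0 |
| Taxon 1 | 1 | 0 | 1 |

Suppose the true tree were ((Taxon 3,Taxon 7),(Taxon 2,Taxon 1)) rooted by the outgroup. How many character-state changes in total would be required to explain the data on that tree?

Map each character onto ((Taxon 3,Taxon 7),(Taxon 2,Taxon 1)) (rooted by Taxon 0) and count the minimum state changes it requires (Fitch parsimony):
Char. 1: 1; Char. 2: 1; Char. 3: 2.
Total tree length = 4.

4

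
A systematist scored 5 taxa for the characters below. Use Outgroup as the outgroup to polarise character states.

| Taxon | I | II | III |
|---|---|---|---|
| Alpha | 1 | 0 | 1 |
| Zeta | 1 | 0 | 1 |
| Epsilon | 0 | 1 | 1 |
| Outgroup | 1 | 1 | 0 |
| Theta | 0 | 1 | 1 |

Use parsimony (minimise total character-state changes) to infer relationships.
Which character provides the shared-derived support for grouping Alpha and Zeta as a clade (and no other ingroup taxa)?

II

Character polarity is set by the outgroup: the derived state is whichever differs from the outgroup's state, so for I, II the derived state is '0', and for the remaining characters it is '1'.
I (derived state '0') is shared by Epsilon and Theta — a synapomorphy uniting that clade.
II (derived state '0') is shared by Alpha and Zeta — a synapomorphy uniting that clade.
All ingroup taxa share the derived state '1' for III; it defines the ingroup but does not resolve relationships within it.
Most parsimonious ingroup topology: ((Theta,Epsilon),(Alpha,Zeta)).
The clade {Alpha, Zeta} is supported by II: its derived state '0' occurs in exactly those taxa and in no other taxon (including the outgroup).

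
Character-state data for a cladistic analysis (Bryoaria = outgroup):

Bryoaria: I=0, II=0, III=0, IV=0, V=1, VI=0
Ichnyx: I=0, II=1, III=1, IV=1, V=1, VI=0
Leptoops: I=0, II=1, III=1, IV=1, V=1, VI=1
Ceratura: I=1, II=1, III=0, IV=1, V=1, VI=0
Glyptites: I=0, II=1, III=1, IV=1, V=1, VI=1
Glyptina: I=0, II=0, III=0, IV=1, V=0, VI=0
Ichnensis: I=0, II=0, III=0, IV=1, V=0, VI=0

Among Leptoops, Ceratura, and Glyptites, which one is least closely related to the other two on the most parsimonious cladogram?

Ceratura

Character polarity is set by the outgroup: the derived state is whichever differs from the outgroup's state, so for V the derived state is '0', and for the remaining characters it is '1'.
I: derived state '1' in Ceratura only — an autapomorphy, so it tells us nothing about relationships among taxa.
II (derived state '1') is shared by Ceratura, Glyptites, Ichnyx, and Leptoops — a synapomorphy uniting that clade.
Only Glyptites, Ichnyx, and Leptoops show the derived state '1' for III, supporting them as a clade.
IV (derived state '1') is shared by all ingroup taxa — unites the whole ingroup.
V (derived state '0') is shared by Glyptina and Ichnensis — a synapomorphy uniting that clade.
Only Glyptites and Leptoops show the derived state '1' for VI, supporting them as a clade.
Most parsimonious ingroup topology: (((Ichnyx,(Leptoops,Glyptites)),Ceratura),(Glyptina,Ichnensis)).
Leptoops and Glyptites share a more recent common ancestor with each other than either does with Ceratura, so Ceratura is the least closely related of the three.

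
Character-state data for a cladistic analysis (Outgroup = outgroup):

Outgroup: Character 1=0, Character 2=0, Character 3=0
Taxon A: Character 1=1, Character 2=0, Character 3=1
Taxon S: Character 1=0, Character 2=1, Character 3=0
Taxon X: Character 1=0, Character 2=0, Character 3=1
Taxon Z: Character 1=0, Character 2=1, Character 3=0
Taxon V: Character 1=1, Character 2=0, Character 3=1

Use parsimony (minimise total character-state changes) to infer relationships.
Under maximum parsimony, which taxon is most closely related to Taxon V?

The outgroup has state '0' for every character, so '1' is the derived state throughout.
Character 1: derived state '1' in Taxon A and Taxon V only — synapomorphy for {Taxon A, Taxon V}.
Only Taxon S and Taxon Z show the derived state '1' for Character 2, supporting them as a clade.
Character 3 (derived state '1') is shared by Taxon A, Taxon V, and Taxon X — a synapomorphy uniting that clade.
Most parsimonious ingroup topology: (((Taxon A,Taxon V),Taxon X),(Taxon S,Taxon Z)).
Taxon V and Taxon A form a cherry on this tree, so they are sister taxa.

Taxon A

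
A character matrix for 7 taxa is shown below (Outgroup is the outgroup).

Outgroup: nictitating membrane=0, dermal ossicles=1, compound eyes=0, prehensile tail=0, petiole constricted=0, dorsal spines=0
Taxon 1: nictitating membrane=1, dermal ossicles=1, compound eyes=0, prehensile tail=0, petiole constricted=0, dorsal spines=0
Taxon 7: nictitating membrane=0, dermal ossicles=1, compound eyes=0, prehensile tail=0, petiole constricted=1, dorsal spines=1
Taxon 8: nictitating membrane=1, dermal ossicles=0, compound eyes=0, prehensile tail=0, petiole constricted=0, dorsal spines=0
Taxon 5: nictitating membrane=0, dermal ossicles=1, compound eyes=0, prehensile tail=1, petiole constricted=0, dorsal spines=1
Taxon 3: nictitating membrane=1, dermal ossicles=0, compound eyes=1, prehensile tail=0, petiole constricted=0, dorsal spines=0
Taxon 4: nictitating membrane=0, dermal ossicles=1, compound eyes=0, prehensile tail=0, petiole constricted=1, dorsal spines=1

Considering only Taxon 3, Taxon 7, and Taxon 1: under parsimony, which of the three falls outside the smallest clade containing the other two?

Taxon 7

Character polarity is set by the outgroup: the derived state is whichever differs from the outgroup's state, so for dermal ossicles the derived state is '0', and for the remaining characters it is '1'.
nictitating membrane: derived state '1' in Taxon 1, Taxon 3, and Taxon 8 only — synapomorphy for {Taxon 1, Taxon 3, Taxon 8}.
dermal ossicles: derived state '0' in Taxon 3 and Taxon 8 only — synapomorphy for {Taxon 3, Taxon 8}.
compound eyes: derived state '1' in Taxon 3 only — an autapomorphy, so it tells us nothing about relationships among taxa.
prehensile tail: derived state '1' in Taxon 5 only — an autapomorphy, so it tells us nothing about relationships among taxa.
Only Taxon 4 and Taxon 7 show the derived state '1' for petiole constricted, supporting them as a clade.
Only Taxon 4, Taxon 5, and Taxon 7 show the derived state '1' for dorsal spines, supporting them as a clade.
Most parsimonious ingroup topology: ((Taxon 1,(Taxon 8,Taxon 3)),((Taxon 7,Taxon 4),Taxon 5)).
Taxon 3 and Taxon 1 share a more recent common ancestor with each other than either does with Taxon 7, so Taxon 7 is the least closely related of the three.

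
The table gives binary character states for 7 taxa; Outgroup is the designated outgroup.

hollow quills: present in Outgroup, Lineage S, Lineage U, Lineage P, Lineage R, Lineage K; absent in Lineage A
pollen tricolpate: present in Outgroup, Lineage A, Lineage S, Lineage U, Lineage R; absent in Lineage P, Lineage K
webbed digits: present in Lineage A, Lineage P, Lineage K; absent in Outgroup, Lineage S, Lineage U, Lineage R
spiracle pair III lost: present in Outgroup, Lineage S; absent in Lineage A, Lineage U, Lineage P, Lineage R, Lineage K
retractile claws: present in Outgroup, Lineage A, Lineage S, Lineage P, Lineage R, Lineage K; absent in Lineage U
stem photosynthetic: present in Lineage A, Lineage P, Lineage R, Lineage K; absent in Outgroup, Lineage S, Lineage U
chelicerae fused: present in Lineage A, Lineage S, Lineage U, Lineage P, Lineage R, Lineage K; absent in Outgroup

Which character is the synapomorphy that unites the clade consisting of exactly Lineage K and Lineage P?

Character polarity is set by the outgroup: the derived state is whichever differs from the outgroup's state, so for hollow quills, pollen tricolpate, spiracle pair III lost, retractile claws the derived state is 'absent', and for the remaining characters it is 'present'.
hollow quills (derived state 'absent') is unique to Lineage A (autapomorphy; uninformative for grouping).
pollen tricolpate (derived state 'absent') is shared by Lineage K and Lineage P — a synapomorphy uniting that clade.
webbed digits (derived state 'present') is shared by Lineage A, Lineage K, and Lineage P — a synapomorphy uniting that clade.
Only Lineage A, Lineage K, Lineage P, Lineage R, and Lineage U show the derived state 'absent' for spiracle pair III lost, supporting them as a clade.
retractile claws: derived state 'absent' in Lineage U only — an autapomorphy, so it tells us nothing about relationships among taxa.
stem photosynthetic: derived state 'present' in Lineage A, Lineage K, Lineage P, and Lineage R only — synapomorphy for {Lineage A, Lineage K, Lineage P, Lineage R}.
All ingroup taxa share the derived state 'present' for chelicerae fused; it defines the ingroup but does not resolve relationships within it.
Most parsimonious ingroup topology: ((((Lineage A,(Lineage P,Lineage K)),Lineage R),Lineage U),Lineage S).
The clade {Lineage K, Lineage P} is supported by pollen tricolpate: its derived state 'absent' occurs in exactly those taxa and in no other taxon (including the outgroup).

pollen tricolpate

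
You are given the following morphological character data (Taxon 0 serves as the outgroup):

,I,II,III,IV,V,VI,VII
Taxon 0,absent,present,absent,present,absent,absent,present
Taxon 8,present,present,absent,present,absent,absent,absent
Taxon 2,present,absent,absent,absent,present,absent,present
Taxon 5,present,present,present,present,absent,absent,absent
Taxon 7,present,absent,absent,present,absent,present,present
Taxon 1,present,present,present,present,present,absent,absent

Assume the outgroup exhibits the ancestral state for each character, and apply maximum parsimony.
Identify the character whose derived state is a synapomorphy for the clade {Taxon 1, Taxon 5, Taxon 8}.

Character polarity is set by the outgroup: the derived state is whichever differs from the outgroup's state, so for II, IV, VII the derived state is 'absent', and for the remaining characters it is 'present'.
I (derived state 'present') is shared by all ingroup taxa — unites the whole ingroup.
Only Taxon 2 and Taxon 7 show the derived state 'absent' for II, supporting them as a clade.
III (derived state 'present') is shared by Taxon 1 and Taxon 5 — a synapomorphy uniting that clade.
IV: derived state 'absent' in Taxon 2 only — an autapomorphy, so it tells us nothing about relationships among taxa.
V (state 'present') occurs in Taxon 1 and Taxon 2 but conflicts with the nesting implied by the other characters — most parsimoniously interpreted as homoplasy.
VI (derived state 'present') is unique to Taxon 7 (autapomorphy; uninformative for grouping).
VII: derived state 'absent' in Taxon 1, Taxon 5, and Taxon 8 only — synapomorphy for {Taxon 1, Taxon 5, Taxon 8}.
Most parsimonious ingroup topology: ((Taxon 8,(Taxon 5,Taxon 1)),(Taxon 2,Taxon 7)).
The clade {Taxon 1, Taxon 5, Taxon 8} is supported by VII: its derived state 'absent' occurs in exactly those taxa and in no other taxon (including the outgroup).

VII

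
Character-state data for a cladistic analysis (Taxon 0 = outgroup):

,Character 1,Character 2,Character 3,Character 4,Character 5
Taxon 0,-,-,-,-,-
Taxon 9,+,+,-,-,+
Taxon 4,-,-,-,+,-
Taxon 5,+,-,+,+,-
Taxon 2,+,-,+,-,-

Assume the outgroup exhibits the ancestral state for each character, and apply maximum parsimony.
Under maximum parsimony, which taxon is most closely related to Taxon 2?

Taxon 5

The outgroup has state '-' for every character, so '+' is the derived state throughout.
Character 1: derived state '+' in Taxon 2, Taxon 5, and Taxon 9 only — synapomorphy for {Taxon 2, Taxon 5, Taxon 9}.
Character 2: derived state '+' in Taxon 9 only — an autapomorphy, so it tells us nothing about relationships among taxa.
Character 3 (derived state '+') is shared by Taxon 2 and Taxon 5 — a synapomorphy uniting that clade.
Character 4 groups Taxon 4 and Taxon 5, which is incompatible with the clades supported by the remaining characters; treating it as convergent (homoplasy) costs fewer steps than any alternative tree.
Character 5 (derived state '+') is unique to Taxon 9 (autapomorphy; uninformative for grouping).
Most parsimonious ingroup topology: ((Taxon 9,(Taxon 5,Taxon 2)),Taxon 4).
Taxon 2 and Taxon 5 form a cherry on this tree, so they are sister taxa.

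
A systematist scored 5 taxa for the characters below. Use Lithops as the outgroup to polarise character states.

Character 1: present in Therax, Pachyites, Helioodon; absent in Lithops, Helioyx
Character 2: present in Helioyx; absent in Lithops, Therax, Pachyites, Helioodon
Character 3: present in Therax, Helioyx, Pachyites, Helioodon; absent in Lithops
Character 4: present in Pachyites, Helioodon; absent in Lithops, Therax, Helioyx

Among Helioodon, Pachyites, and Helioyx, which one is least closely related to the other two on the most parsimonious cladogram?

The outgroup has state 'absent' for every character, so 'present' is the derived state throughout.
Only Helioodon, Pachyites, and Therax show the derived state 'present' for Character 1, supporting them as a clade.
Character 2: derived state 'present' in Helioyx only — an autapomorphy, so it tells us nothing about relationships among taxa.
Character 3 (derived state 'present') is shared by all ingroup taxa — unites the whole ingroup.
Only Helioodon and Pachyites show the derived state 'present' for Character 4, supporting them as a clade.
Most parsimonious ingroup topology: ((Therax,(Pachyites,Helioodon)),Helioyx).
Helioodon and Pachyites share a more recent common ancestor with each other than either does with Helioyx, so Helioyx is the least closely related of the three.

Helioyx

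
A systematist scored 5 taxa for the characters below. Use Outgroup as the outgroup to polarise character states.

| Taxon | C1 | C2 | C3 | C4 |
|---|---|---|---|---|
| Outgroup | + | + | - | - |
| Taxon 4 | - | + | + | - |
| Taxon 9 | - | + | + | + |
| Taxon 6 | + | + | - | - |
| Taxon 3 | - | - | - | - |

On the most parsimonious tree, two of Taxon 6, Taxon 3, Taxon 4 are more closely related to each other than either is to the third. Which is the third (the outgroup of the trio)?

Character polarity is set by the outgroup: the derived state is whichever differs from the outgroup's state, so for C1, C2 the derived state is '-', and for the remaining characters it is '+'.
C1 (derived state '-') is shared by Taxon 3, Taxon 4, and Taxon 9 — a synapomorphy uniting that clade.
C2 (derived state '-') is unique to Taxon 3 (autapomorphy; uninformative for grouping).
C3 (derived state '+') is shared by Taxon 4 and Taxon 9 — a synapomorphy uniting that clade.
C4 (derived state '+') is unique to Taxon 9 (autapomorphy; uninformative for grouping).
Most parsimonious ingroup topology: (((Taxon 4,Taxon 9),Taxon 3),Taxon 6).
Taxon 3 and Taxon 4 share a more recent common ancestor with each other than either does with Taxon 6, so Taxon 6 is the least closely related of the three.

Taxon 6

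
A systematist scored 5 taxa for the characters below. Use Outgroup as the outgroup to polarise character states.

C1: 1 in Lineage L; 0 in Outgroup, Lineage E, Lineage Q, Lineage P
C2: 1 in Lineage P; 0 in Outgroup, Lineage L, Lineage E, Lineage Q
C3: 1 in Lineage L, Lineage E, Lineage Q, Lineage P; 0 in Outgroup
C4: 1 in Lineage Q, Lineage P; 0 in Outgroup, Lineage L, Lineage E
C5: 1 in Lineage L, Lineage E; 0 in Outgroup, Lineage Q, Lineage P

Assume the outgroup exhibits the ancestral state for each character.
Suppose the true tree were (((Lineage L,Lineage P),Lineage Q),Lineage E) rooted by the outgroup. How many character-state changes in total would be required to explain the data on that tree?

7

Map each character onto (((Lineage L,Lineage P),Lineage Q),Lineage E) (rooted by Outgroup) and count the minimum state changes it requires (Fitch parsimony):
C1: 1; C2: 1; C3: 1; C4: 2; C5: 2.
Total tree length = 7.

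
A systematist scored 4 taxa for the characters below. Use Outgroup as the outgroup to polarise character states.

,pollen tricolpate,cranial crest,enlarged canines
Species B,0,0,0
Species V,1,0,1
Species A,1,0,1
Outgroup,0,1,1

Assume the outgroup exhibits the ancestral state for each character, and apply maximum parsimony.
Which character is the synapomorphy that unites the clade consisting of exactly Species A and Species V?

pollen tricolpate

Character polarity is set by the outgroup: the derived state is whichever differs from the outgroup's state, so for cranial crest, enlarged canines the derived state is '0', and for the remaining characters it is '1'.
Only Species A and Species V show the derived state '1' for pollen tricolpate, supporting them as a clade.
All ingroup taxa share the derived state '0' for cranial crest; it defines the ingroup but does not resolve relationships within it.
enlarged canines (derived state '0') is unique to Species B (autapomorphy; uninformative for grouping).
Most parsimonious ingroup topology: (Species B,(Species A,Species V)).
The clade {Species A, Species V} is supported by pollen tricolpate: its derived state '1' occurs in exactly those taxa and in no other taxon (including the outgroup).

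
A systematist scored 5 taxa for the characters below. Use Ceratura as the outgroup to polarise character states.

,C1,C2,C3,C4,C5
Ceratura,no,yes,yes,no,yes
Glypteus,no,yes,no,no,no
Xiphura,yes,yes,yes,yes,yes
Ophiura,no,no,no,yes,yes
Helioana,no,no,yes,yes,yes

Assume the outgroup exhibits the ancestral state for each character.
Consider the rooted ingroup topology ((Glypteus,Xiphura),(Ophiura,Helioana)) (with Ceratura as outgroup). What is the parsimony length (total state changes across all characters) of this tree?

7

Map each character onto ((Glypteus,Xiphura),(Ophiura,Helioana)) (rooted by Ceratura) and count the minimum state changes it requires (Fitch parsimony):
C1: 1; C2: 1; C3: 2; C4: 2; C5: 1.
Total tree length = 7.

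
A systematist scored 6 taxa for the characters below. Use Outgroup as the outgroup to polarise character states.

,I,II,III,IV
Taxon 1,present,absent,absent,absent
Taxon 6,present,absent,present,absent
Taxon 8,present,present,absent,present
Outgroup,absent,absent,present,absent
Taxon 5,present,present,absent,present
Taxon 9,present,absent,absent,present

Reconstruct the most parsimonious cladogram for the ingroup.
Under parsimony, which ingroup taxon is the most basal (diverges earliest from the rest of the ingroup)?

Character polarity is set by the outgroup: the derived state is whichever differs from the outgroup's state, so for III the derived state is 'absent', and for the remaining characters it is 'present'.
All ingroup taxa share the derived state 'present' for I; it defines the ingroup but does not resolve relationships within it.
II (derived state 'present') is shared by Taxon 5 and Taxon 8 — a synapomorphy uniting that clade.
III (derived state 'absent') is shared by Taxon 1, Taxon 5, Taxon 8, and Taxon 9 — a synapomorphy uniting that clade.
IV (derived state 'present') is shared by Taxon 5, Taxon 8, and Taxon 9 — a synapomorphy uniting that clade.
Most parsimonious ingroup topology: ((((Taxon 5,Taxon 8),Taxon 9),Taxon 1),Taxon 6).
Taxon 6 is sister to the clade containing all other ingroup taxa, so it is the earliest-diverging (most basal) ingroup lineage.

Taxon 6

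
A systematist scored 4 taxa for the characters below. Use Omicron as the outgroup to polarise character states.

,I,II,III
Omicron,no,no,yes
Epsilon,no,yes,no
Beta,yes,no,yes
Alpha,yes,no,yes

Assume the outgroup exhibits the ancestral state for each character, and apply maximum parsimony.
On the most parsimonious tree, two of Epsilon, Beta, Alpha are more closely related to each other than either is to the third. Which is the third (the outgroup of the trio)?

Character polarity is set by the outgroup: the derived state is whichever differs from the outgroup's state, so for III the derived state is 'no', and for the remaining characters it is 'yes'.
I: derived state 'yes' in Alpha and Beta only — synapomorphy for {Alpha, Beta}.
II (derived state 'yes') is unique to Epsilon (autapomorphy; uninformative for grouping).
III: derived state 'no' in Epsilon only — an autapomorphy, so it tells us nothing about relationships among taxa.
Most parsimonious ingroup topology: (Epsilon,(Beta,Alpha)).
Alpha and Beta share a more recent common ancestor with each other than either does with Epsilon, so Epsilon is the least closely related of the three.

Epsilon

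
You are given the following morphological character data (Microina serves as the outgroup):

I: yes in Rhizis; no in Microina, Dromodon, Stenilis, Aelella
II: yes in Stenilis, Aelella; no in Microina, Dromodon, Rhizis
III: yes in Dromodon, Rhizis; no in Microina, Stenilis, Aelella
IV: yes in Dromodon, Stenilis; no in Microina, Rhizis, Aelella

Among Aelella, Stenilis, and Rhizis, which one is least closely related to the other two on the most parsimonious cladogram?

Rhizis

The outgroup has state 'no' for every character, so 'yes' is the derived state throughout.
I: derived state 'yes' in Rhizis only — an autapomorphy, so it tells us nothing about relationships among taxa.
II: derived state 'yes' in Aelella and Stenilis only — synapomorphy for {Aelella, Stenilis}.
Only Dromodon and Rhizis show the derived state 'yes' for III, supporting them as a clade.
IV (state 'yes') occurs in Dromodon and Stenilis but conflicts with the nesting implied by the other characters — most parsimoniously interpreted as homoplasy.
Most parsimonious ingroup topology: ((Dromodon,Rhizis),(Stenilis,Aelella)).
Stenilis and Aelella share a more recent common ancestor with each other than either does with Rhizis, so Rhizis is the least closely related of the three.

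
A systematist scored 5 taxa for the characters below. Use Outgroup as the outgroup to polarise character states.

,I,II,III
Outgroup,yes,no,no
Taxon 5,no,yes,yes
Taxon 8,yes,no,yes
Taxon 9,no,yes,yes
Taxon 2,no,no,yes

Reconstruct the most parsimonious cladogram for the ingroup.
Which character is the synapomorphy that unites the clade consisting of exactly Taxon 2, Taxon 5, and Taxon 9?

Character polarity is set by the outgroup: the derived state is whichever differs from the outgroup's state, so for I the derived state is 'no', and for the remaining characters it is 'yes'.
Only Taxon 2, Taxon 5, and Taxon 9 show the derived state 'no' for I, supporting them as a clade.
II: derived state 'yes' in Taxon 5 and Taxon 9 only — synapomorphy for {Taxon 5, Taxon 9}.
All ingroup taxa share the derived state 'yes' for III; it defines the ingroup but does not resolve relationships within it.
Most parsimonious ingroup topology: (((Taxon 5,Taxon 9),Taxon 2),Taxon 8).
The clade {Taxon 2, Taxon 5, Taxon 9} is supported by I: its derived state 'no' occurs in exactly those taxa and in no other taxon (including the outgroup).

I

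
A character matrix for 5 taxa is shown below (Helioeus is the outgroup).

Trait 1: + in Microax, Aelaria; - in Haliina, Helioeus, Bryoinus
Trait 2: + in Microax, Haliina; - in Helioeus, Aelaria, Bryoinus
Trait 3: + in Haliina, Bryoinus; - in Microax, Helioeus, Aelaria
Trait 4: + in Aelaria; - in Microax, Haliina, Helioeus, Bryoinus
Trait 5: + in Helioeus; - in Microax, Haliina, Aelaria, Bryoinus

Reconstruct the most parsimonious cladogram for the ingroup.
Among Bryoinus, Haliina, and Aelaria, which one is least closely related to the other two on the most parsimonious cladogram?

Character polarity is set by the outgroup: the derived state is whichever differs from the outgroup's state, so for Trait 5 the derived state is '-', and for the remaining characters it is '+'.
Only Aelaria and Microax show the derived state '+' for Trait 1, supporting them as a clade.
Trait 2 groups Haliina and Microax, which is incompatible with the clades supported by the remaining characters; treating it as convergent (homoplasy) costs fewer steps than any alternative tree.
Trait 3 (derived state '+') is shared by Bryoinus and Haliina — a synapomorphy uniting that clade.
Trait 4: derived state '+' in Aelaria only — an autapomorphy, so it tells us nothing about relationships among taxa.
Trait 5 (derived state '-') is shared by all ingroup taxa — unites the whole ingroup.
Most parsimonious ingroup topology: ((Microax,Aelaria),(Haliina,Bryoinus)).
Bryoinus and Haliina share a more recent common ancestor with each other than either does with Aelaria, so Aelaria is the least closely related of the three.

Aelaria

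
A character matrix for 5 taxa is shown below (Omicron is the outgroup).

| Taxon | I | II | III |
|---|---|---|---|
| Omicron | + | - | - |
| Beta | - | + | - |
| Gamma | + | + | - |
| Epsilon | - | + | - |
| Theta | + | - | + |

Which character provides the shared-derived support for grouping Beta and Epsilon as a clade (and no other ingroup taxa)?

I

Character polarity is set by the outgroup: the derived state is whichever differs from the outgroup's state, so for I the derived state is '-', and for the remaining characters it is '+'.
I: derived state '-' in Beta and Epsilon only — synapomorphy for {Beta, Epsilon}.
II: derived state '+' in Beta, Epsilon, and Gamma only — synapomorphy for {Beta, Epsilon, Gamma}.
III (derived state '+') is unique to Theta (autapomorphy; uninformative for grouping).
Most parsimonious ingroup topology: (((Beta,Epsilon),Gamma),Theta).
The clade {Beta, Epsilon} is supported by I: its derived state '-' occurs in exactly those taxa and in no other taxon (including the outgroup).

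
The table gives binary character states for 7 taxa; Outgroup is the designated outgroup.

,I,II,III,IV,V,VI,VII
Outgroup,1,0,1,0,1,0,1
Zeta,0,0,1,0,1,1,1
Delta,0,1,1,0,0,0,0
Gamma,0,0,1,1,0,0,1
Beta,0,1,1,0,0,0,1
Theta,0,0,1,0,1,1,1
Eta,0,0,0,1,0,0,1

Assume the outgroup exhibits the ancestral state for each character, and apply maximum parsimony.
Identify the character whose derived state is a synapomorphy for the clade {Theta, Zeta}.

VI

Character polarity is set by the outgroup: the derived state is whichever differs from the outgroup's state, so for I, III, V, VII the derived state is '0', and for the remaining characters it is '1'.
All ingroup taxa share the derived state '0' for I; it defines the ingroup but does not resolve relationships within it.
Only Beta and Delta show the derived state '1' for II, supporting them as a clade.
III (derived state '0') is unique to Eta (autapomorphy; uninformative for grouping).
IV (derived state '1') is shared by Eta and Gamma — a synapomorphy uniting that clade.
Only Beta, Delta, Eta, and Gamma show the derived state '0' for V, supporting them as a clade.
VI: derived state '1' in Theta and Zeta only — synapomorphy for {Theta, Zeta}.
VII: derived state '0' in Delta only — an autapomorphy, so it tells us nothing about relationships among taxa.
Most parsimonious ingroup topology: ((Zeta,Theta),((Delta,Beta),(Gamma,Eta))).
The clade {Theta, Zeta} is supported by VI: its derived state '1' occurs in exactly those taxa and in no other taxon (including the outgroup).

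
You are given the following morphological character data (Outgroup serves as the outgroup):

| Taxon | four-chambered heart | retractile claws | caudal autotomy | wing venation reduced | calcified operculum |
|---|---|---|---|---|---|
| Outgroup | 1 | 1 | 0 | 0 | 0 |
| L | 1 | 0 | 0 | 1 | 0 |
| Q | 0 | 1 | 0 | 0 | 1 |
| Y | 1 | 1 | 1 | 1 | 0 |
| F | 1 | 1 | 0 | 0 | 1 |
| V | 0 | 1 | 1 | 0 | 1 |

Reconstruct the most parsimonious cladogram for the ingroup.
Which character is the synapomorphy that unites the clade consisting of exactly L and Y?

Character polarity is set by the outgroup: the derived state is whichever differs from the outgroup's state, so for four-chambered heart, retractile claws the derived state is '0', and for the remaining characters it is '1'.
Only Q and V show the derived state '0' for four-chambered heart, supporting them as a clade.
retractile claws: derived state '0' in L only — an autapomorphy, so it tells us nothing about relationships among taxa.
caudal autotomy (state '1') occurs in V and Y but conflicts with the nesting implied by the other characters — most parsimoniously interpreted as homoplasy.
Only L and Y show the derived state '1' for wing venation reduced, supporting them as a clade.
calcified operculum (derived state '1') is shared by F, Q, and V — a synapomorphy uniting that clade.
Most parsimonious ingroup topology: ((L,Y),((Q,V),F)).
The clade {L, Y} is supported by wing venation reduced: its derived state '1' occurs in exactly those taxa and in no other taxon (including the outgroup).

wing venation reduced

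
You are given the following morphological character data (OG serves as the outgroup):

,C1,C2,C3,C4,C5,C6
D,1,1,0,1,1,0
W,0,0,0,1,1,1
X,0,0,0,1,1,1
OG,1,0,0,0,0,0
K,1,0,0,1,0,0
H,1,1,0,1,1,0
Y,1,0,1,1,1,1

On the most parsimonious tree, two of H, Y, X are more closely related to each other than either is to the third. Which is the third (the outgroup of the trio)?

Character polarity is set by the outgroup: the derived state is whichever differs from the outgroup's state, so for C1 the derived state is '0', and for the remaining characters it is '1'.
C1: derived state '0' in W and X only — synapomorphy for {W, X}.
Only D and H show the derived state '1' for C2, supporting them as a clade.
C3: derived state '1' in Y only — an autapomorphy, so it tells us nothing about relationships among taxa.
All ingroup taxa share the derived state '1' for C4; it defines the ingroup but does not resolve relationships within it.
C5 (derived state '1') is shared by D, H, W, X, and Y — a synapomorphy uniting that clade.
Only W, X, and Y show the derived state '1' for C6, supporting them as a clade.
Most parsimonious ingroup topology: (K,((Y,(X,W)),(H,D))).
X and Y share a more recent common ancestor with each other than either does with H, so H is the least closely related of the three.

H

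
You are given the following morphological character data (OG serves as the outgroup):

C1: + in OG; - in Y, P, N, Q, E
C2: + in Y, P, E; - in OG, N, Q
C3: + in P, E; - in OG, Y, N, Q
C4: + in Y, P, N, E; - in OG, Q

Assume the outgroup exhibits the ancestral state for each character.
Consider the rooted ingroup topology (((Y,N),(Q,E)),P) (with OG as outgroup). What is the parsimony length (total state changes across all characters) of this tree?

Map each character onto (((Y,N),(Q,E)),P) (rooted by OG) and count the minimum state changes it requires (Fitch parsimony):
C1: 1; C2: 3; C3: 2; C4: 2.
Total tree length = 8.

8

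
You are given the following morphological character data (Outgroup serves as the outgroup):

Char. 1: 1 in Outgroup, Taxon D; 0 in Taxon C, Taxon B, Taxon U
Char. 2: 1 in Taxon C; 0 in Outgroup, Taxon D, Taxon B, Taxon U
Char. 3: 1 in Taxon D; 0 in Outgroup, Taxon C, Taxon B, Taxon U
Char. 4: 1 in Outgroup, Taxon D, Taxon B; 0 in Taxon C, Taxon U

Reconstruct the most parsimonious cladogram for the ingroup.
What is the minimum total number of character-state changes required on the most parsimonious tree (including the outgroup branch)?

Character polarity is set by the outgroup: the derived state is whichever differs from the outgroup's state, so for Char. 1, Char. 4 the derived state is '0', and for the remaining characters it is '1'.
Char. 1: derived state '0' in Taxon B, Taxon C, and Taxon U only — synapomorphy for {Taxon B, Taxon C, Taxon U}.
Char. 2: derived state '1' in Taxon C only — an autapomorphy, so it tells us nothing about relationships among taxa.
Char. 3 (derived state '1') is unique to Taxon D (autapomorphy; uninformative for grouping).
Char. 4: derived state '0' in Taxon C and Taxon U only — synapomorphy for {Taxon C, Taxon U}.
Most parsimonious ingroup topology: (Taxon D,((Taxon C,Taxon U),Taxon B)).
Changes per character on this tree: Char. 1: 1; Char. 2: 1; Char. 3: 1; Char. 4: 1.
Total = 4.

4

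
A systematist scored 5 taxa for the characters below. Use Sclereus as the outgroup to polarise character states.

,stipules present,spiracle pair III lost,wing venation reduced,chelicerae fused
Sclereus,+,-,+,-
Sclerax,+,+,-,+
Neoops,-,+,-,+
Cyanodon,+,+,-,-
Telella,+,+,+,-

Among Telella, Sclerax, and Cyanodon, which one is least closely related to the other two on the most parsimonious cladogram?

Telella

Character polarity is set by the outgroup: the derived state is whichever differs from the outgroup's state, so for stipules present, wing venation reduced the derived state is '-', and for the remaining characters it is '+'.
stipules present: derived state '-' in Neoops only — an autapomorphy, so it tells us nothing about relationships among taxa.
spiracle pair III lost (derived state '+') is shared by all ingroup taxa — unites the whole ingroup.
Only Cyanodon, Neoops, and Sclerax show the derived state '-' for wing venation reduced, supporting them as a clade.
chelicerae fused (derived state '+') is shared by Neoops and Sclerax — a synapomorphy uniting that clade.
Most parsimonious ingroup topology: (((Sclerax,Neoops),Cyanodon),Telella).
Cyanodon and Sclerax share a more recent common ancestor with each other than either does with Telella, so Telella is the least closely related of the three.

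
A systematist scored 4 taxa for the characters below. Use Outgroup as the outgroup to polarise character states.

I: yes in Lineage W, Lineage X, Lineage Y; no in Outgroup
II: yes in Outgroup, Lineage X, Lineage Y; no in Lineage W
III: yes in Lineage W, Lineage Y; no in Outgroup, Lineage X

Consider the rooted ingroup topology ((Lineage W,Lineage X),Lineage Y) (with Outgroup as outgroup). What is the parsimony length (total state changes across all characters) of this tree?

4

Map each character onto ((Lineage W,Lineage X),Lineage Y) (rooted by Outgroup) and count the minimum state changes it requires (Fitch parsimony):
I: 1; II: 1; III: 2.
Total tree length = 4.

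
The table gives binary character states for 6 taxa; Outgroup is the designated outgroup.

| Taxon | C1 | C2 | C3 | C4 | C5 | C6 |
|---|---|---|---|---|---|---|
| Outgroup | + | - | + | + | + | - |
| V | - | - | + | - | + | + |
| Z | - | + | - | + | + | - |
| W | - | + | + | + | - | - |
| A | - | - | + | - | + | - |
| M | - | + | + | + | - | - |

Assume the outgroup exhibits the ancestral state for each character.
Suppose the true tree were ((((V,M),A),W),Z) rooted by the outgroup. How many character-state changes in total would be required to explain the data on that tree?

10

Map each character onto ((((V,M),A),W),Z) (rooted by Outgroup) and count the minimum state changes it requires (Fitch parsimony):
C1: 1; C2: 3; C3: 1; C4: 2; C5: 2; C6: 1.
Total tree length = 10.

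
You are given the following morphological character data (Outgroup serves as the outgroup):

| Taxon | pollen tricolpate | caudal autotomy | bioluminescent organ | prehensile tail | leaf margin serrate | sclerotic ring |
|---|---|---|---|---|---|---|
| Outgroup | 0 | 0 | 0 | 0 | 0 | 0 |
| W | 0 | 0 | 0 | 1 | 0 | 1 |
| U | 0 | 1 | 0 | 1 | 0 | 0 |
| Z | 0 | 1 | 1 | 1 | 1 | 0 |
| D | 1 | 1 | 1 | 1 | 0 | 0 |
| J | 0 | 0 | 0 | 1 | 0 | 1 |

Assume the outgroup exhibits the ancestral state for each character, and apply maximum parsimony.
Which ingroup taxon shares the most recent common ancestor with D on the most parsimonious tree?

The outgroup has state '0' for every character, so '1' is the derived state throughout.
pollen tricolpate (derived state '1') is unique to D (autapomorphy; uninformative for grouping).
caudal autotomy: derived state '1' in D, U, and Z only — synapomorphy for {D, U, Z}.
Only D and Z show the derived state '1' for bioluminescent organ, supporting them as a clade.
prehensile tail (derived state '1') is shared by all ingroup taxa — unites the whole ingroup.
leaf margin serrate: derived state '1' in Z only — an autapomorphy, so it tells us nothing about relationships among taxa.
sclerotic ring (derived state '1') is shared by J and W — a synapomorphy uniting that clade.
Most parsimonious ingroup topology: ((W,J),(U,(Z,D))).
D and Z form a cherry on this tree, so they are sister taxa.

Z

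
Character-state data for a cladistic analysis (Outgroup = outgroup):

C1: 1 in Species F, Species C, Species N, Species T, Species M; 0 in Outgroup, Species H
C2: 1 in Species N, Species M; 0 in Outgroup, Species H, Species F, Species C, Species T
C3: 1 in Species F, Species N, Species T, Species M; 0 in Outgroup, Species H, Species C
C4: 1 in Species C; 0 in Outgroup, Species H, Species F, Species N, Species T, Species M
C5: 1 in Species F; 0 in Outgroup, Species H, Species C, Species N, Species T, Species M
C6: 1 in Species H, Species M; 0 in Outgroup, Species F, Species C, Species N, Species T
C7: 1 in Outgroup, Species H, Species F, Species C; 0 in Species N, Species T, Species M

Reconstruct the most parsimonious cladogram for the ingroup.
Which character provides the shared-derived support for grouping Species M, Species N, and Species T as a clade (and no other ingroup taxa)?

C7

Character polarity is set by the outgroup: the derived state is whichever differs from the outgroup's state, so for C7 the derived state is '0', and for the remaining characters it is '1'.
C1: derived state '1' in Species C, Species F, Species M, Species N, and Species T only — synapomorphy for {Species C, Species F, Species M, Species N, Species T}.
C2: derived state '1' in Species M and Species N only — synapomorphy for {Species M, Species N}.
C3: derived state '1' in Species F, Species M, Species N, and Species T only — synapomorphy for {Species F, Species M, Species N, Species T}.
C4: derived state '1' in Species C only — an autapomorphy, so it tells us nothing about relationships among taxa.
C5 (derived state '1') is unique to Species F (autapomorphy; uninformative for grouping).
C6 (state '1') occurs in Species H and Species M but conflicts with the nesting implied by the other characters — most parsimoniously interpreted as homoplasy.
C7 (derived state '0') is shared by Species M, Species N, and Species T — a synapomorphy uniting that clade.
Most parsimonious ingroup topology: (Species H,((Species F,((Species N,Species M),Species T)),Species C)).
The clade {Species M, Species N, Species T} is supported by C7: its derived state '0' occurs in exactly those taxa and in no other taxon (including the outgroup).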